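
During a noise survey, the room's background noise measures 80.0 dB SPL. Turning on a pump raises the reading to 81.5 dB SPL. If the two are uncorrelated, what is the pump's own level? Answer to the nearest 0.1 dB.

76.2 dB SPL

Subtract intensities: L_src = 10·log₁₀(10^(L_total/10) − 10^(L_bg/10)).
L_src = 10·log₁₀(10^(81.5/10) − 10^(80.0/10)) = 10·log₁₀(41250000) = 76.2 dB SPL.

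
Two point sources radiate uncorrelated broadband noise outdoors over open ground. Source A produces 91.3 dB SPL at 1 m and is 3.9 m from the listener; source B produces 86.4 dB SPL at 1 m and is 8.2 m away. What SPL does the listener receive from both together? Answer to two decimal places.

At the listener: L_A = 91.3 − 20·log₁₀(3.9) = 79.479 dB; L_B = 86.4 − 20·log₁₀(8.2) = 68.124 dB.
Combined: 10·log₁₀(10^(79.479/10)+10^(68.124/10)) = 79.79 dB SPL.

79.79 dB SPL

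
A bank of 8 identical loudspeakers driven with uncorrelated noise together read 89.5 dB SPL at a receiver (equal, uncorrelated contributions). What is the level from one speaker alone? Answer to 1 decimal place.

8 equal incoherent sources add 10·log₁₀(8) = 9.03 dB over one source.
L_one = 89.5 − 9.03 = 80.5 dB SPL.

80.5 dB SPL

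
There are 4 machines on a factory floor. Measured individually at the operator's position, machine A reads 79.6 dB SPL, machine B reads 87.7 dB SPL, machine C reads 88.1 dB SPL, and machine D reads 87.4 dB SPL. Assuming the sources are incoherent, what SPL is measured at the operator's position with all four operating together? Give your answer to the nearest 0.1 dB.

92.7 dB SPL

Incoherent sources sum as intensities:
L_total = 10·log₁₀(10^(79.6/10) + 10^(87.7/10) + 10^(88.1/10) + 10^(87.4/10)) = 10·log₁₀(1875000000) = 92.7 dB SPL.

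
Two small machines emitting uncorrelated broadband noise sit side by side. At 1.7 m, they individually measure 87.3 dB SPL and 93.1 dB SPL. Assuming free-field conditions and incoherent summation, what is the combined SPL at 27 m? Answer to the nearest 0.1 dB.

70.1 dB SPL

Combined at 1.7 m: 10·log₁₀(10^(87.3/10)+10^(93.1/10)) = 94.11 dB SPL.
Then apply −20·log₁₀(27/1.7) = -24.02 dB → 70.1 dB SPL.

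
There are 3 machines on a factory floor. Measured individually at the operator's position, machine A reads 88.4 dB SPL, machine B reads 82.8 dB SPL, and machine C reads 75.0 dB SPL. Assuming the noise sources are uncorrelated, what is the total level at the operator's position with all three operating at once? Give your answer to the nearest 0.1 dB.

89.6 dB SPL

Add the sources as powers (linear), then convert back to dB:
L_total = 10·log₁₀(10^(88.4/10) + 10^(82.8/10) + 10^(75.0/10)) = 10·log₁₀(914000000) = 89.6 dB SPL.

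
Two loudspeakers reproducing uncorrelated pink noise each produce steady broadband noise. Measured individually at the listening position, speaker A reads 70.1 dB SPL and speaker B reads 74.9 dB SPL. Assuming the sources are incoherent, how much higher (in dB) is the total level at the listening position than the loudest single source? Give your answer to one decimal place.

1.2 dB

Uncorrelated sources add in intensity (power), not in dB.
L_total = 10·log₁₀(10^(70.1/10) + 10^(74.9/10)) = 76.14 dB SPL.
Excess over the loudest (74.9 dB): 76.14 − 74.9 = 1.2 dB.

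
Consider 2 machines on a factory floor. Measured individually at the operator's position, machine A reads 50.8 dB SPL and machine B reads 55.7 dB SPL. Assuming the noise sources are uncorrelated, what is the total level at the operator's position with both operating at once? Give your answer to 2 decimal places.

56.92 dB SPL

Add the sources as powers (linear), then convert back to dB:
L_total = 10·log₁₀(10^(50.8/10) + 10^(55.7/10)) = 10·log₁₀(491800) = 56.92 dB SPL.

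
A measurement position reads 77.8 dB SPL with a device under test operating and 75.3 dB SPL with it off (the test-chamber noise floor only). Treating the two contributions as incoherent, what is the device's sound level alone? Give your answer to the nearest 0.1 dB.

74.2 dB SPL

Background correction is a power subtraction:
L_src = 10·log₁₀(10^(77.8/10) − 10^(75.3/10)) = 10·log₁₀(26370000) = 74.2 dB SPL.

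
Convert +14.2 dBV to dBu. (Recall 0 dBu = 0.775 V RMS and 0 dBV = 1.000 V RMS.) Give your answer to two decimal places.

+16.41 dBu

The offset between the scales is 20·log₁₀(0.775/1.000) = −2.214 dB.
So dBu = +14.2 + 2.214 = +16.41 dBu.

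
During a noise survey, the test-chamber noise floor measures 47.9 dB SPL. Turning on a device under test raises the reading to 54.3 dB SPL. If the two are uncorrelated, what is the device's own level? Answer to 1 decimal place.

Subtract intensities: L_src = 10·log₁₀(10^(L_total/10) − 10^(L_bg/10)).
L_src = 10·log₁₀(10^(54.3/10) − 10^(47.9/10)) = 10·log₁₀(207500) = 53.2 dB SPL.

53.2 dB SPL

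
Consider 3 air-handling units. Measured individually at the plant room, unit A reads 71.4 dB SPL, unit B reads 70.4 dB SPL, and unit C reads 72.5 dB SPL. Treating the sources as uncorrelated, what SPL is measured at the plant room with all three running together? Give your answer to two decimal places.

Uncorrelated sources add in intensity (power), not in dB.
L_total = 10·log₁₀(10^(71.4/10) + 10^(70.4/10) + 10^(72.5/10)) = 10·log₁₀(42550000) = 76.29 dB SPL.

76.29 dB SPL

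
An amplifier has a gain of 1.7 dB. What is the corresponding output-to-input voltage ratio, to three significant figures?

Voltage ratio = 10^(dB/20).
10^(1.7/20) = 10^(0.08500) = 1.22.

1.22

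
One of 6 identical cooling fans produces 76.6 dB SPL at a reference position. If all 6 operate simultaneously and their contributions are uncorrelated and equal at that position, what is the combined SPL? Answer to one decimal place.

6 equal incoherent sources raise the level by 10·log₁₀(6) = 7.78 dB.
L_total = 76.6 + 7.78 = 84.4 dB SPL.

84.4 dB SPL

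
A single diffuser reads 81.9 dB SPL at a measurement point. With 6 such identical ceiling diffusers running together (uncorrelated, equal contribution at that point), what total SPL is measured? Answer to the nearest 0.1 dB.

6 equal incoherent sources raise the level by 10·log₁₀(6) = 7.78 dB.
L_total = 81.9 + 7.78 = 89.7 dB SPL.

89.7 dB SPL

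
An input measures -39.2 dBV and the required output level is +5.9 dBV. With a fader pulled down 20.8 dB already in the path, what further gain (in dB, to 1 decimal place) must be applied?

The required make-up gain is the shortfall in the dB sum.
G = +5.9 − (-39.2) + 20.8 = 65.9 dB.

65.9 dB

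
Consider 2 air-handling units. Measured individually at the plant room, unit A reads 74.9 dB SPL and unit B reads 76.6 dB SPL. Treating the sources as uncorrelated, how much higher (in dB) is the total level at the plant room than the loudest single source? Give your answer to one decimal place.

Add the sources as powers (linear), then convert back to dB:
L_total = 10·log₁₀(10^(74.9/10) + 10^(76.6/10)) = 78.84 dB SPL.
Excess over the loudest (76.6 dB): 78.84 − 76.6 = 2.2 dB.

2.2 dB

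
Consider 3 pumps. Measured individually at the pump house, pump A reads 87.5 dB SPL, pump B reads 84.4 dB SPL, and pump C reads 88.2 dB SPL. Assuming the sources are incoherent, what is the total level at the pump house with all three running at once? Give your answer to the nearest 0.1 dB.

91.8 dB SPL

Add the sources as powers (linear), then convert back to dB:
L_total = 10·log₁₀(10^(87.5/10) + 10^(84.4/10) + 10^(88.2/10)) = 10·log₁₀(1498000000) = 91.8 dB SPL.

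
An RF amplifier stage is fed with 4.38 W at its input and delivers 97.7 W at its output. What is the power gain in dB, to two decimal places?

For a power ratio, dB = 10·log₁₀(P₂/P₁).
10·log₁₀(97.7/4.38) = 10·log₁₀(22.31) = 13.48 dB.

13.48 dB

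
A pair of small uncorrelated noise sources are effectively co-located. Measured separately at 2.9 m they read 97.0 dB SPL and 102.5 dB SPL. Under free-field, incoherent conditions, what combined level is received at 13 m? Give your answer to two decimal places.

90.55 dB SPL

Combined at 2.9 m: 10·log₁₀(10^(97.0/10)+10^(102.5/10)) = 103.578 dB SPL.
Then apply −20·log₁₀(13/2.9) = -13.031 dB → 90.55 dB SPL.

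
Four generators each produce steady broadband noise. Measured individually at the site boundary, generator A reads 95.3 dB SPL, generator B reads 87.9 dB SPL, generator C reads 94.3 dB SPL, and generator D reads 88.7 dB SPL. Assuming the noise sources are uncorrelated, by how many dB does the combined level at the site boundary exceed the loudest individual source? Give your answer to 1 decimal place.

Incoherent sources sum as intensities:
L_total = 10·log₁₀(10^(95.3/10) + 10^(87.9/10) + 10^(94.3/10) + 10^(88.7/10)) = 98.71 dB SPL.
Excess over the loudest (95.3 dB): 98.71 − 95.3 = 3.4 dB.

3.4 dB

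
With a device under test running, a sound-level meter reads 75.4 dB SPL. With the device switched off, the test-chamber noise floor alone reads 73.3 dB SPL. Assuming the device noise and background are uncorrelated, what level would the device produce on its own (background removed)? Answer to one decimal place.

71.2 dB SPL

Background correction is a power subtraction:
L_src = 10·log₁₀(10^(75.4/10) − 10^(73.3/10)) = 10·log₁₀(13290000) = 71.2 dB SPL.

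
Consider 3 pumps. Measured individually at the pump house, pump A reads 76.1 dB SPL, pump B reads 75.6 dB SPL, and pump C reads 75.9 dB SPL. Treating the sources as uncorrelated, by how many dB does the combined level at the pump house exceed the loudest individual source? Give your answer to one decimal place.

4.5 dB

Incoherent sources sum as intensities:
L_total = 10·log₁₀(10^(76.1/10) + 10^(75.6/10) + 10^(75.9/10)) = 80.64 dB SPL.
Excess over the loudest (76.1 dB): 80.64 − 76.1 = 4.5 dB.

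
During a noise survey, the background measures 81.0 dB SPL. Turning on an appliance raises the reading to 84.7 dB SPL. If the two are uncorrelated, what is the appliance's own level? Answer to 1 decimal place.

Subtract intensities: L_src = 10·log₁₀(10^(L_total/10) − 10^(L_bg/10)).
L_src = 10·log₁₀(10^(84.7/10) − 10^(81.0/10)) = 10·log₁₀(169200000) = 82.3 dB SPL.

82.3 dB SPL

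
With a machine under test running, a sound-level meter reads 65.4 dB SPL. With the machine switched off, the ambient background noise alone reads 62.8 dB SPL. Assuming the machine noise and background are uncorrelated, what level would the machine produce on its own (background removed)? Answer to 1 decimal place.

Remove the background by subtracting linear intensities:
L_src = 10·log₁₀(10^(65.4/10) − 10^(62.8/10)) = 10·log₁₀(1562000) = 61.9 dB SPL.

61.9 dB SPL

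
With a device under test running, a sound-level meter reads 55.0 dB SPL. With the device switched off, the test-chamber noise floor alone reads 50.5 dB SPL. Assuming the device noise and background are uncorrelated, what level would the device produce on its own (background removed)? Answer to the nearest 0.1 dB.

Background correction is a power subtraction:
L_src = 10·log₁₀(10^(55.0/10) − 10^(50.5/10)) = 10·log₁₀(204000) = 53.1 dB SPL.

53.1 dB SPL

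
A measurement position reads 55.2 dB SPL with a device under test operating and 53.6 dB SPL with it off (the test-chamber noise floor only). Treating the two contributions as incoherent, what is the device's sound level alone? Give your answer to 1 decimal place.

50.1 dB SPL

Subtract intensities: L_src = 10·log₁₀(10^(L_total/10) − 10^(L_bg/10)).
L_src = 10·log₁₀(10^(55.2/10) − 10^(53.6/10)) = 10·log₁₀(102000) = 50.1 dB SPL.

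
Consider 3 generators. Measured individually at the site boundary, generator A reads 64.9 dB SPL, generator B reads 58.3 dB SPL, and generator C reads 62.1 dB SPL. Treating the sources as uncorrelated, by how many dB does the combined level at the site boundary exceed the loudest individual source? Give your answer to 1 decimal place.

Incoherent sources sum as intensities:
L_total = 10·log₁₀(10^(64.9/10) + 10^(58.3/10) + 10^(62.1/10)) = 67.31 dB SPL.
Excess over the loudest (64.9 dB): 67.31 − 64.9 = 2.4 dB.

2.4 dB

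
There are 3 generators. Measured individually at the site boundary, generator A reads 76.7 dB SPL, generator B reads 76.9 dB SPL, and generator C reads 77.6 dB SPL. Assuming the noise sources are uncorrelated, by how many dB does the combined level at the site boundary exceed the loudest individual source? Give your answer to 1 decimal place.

Incoherent sources sum as intensities:
L_total = 10·log₁₀(10^(76.7/10) + 10^(76.9/10) + 10^(77.6/10)) = 81.86 dB SPL.
Excess over the loudest (77.6 dB): 81.86 − 77.6 = 4.3 dB.

4.3 dB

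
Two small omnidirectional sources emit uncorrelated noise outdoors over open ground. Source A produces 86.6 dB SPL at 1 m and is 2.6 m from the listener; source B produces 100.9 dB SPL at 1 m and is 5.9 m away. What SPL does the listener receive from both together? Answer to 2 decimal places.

86.24 dB SPL

At the listener: L_A = 86.6 − 20·log₁₀(2.6) = 78.301 dB; L_B = 100.9 − 20·log₁₀(5.9) = 85.483 dB.
Combined: 10·log₁₀(10^(78.301/10)+10^(85.483/10)) = 86.24 dB SPL.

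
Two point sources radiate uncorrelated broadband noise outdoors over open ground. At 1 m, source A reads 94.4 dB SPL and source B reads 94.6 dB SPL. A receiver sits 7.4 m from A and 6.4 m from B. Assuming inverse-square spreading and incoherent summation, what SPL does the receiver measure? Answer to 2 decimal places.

80.82 dB SPL

At the listener: L_A = 94.4 − 20·log₁₀(7.4) = 77.015 dB; L_B = 94.6 − 20·log₁₀(6.4) = 78.476 dB.
Combined: 10·log₁₀(10^(77.015/10)+10^(78.476/10)) = 80.82 dB SPL.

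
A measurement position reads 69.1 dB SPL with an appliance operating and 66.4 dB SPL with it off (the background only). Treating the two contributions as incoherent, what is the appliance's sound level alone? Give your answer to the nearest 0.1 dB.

Background correction is a power subtraction:
L_src = 10·log₁₀(10^(69.1/10) − 10^(66.4/10)) = 10·log₁₀(3763000) = 65.8 dB SPL.

65.8 dB SPL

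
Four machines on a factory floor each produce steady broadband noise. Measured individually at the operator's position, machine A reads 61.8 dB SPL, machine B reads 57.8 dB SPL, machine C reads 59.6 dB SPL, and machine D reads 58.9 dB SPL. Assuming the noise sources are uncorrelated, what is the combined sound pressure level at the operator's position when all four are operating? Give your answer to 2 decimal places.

65.80 dB SPL

Uncorrelated sources add in intensity (power), not in dB.
L_total = 10·log₁₀(10^(61.8/10) + 10^(57.8/10) + 10^(59.6/10) + 10^(58.9/10)) = 10·log₁₀(3804000) = 65.80 dB SPL.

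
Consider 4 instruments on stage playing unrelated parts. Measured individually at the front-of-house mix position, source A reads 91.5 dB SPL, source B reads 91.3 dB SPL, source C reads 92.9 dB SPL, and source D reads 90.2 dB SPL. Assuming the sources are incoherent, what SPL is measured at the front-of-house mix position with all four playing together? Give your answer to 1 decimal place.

Incoherent sources sum as intensities:
L_total = 10·log₁₀(10^(91.5/10) + 10^(91.3/10) + 10^(92.9/10) + 10^(90.2/10)) = 10·log₁₀(5758000000) = 97.6 dB SPL.

97.6 dB SPL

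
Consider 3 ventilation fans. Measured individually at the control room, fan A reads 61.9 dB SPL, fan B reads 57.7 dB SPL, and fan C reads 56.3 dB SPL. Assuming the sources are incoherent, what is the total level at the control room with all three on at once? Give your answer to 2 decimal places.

Add the sources as powers (linear), then convert back to dB:
L_total = 10·log₁₀(10^(61.9/10) + 10^(57.7/10) + 10^(56.3/10)) = 10·log₁₀(2564000) = 64.09 dB SPL.

64.09 dB SPL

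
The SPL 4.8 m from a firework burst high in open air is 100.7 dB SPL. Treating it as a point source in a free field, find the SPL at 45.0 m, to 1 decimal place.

81.3 dB SPL

Inverse-square spreading gives ΔL = −20·log₁₀(d₂/d₁).
ΔL = −20·log₁₀(45.0/4.8) = -19.44 dB, so L₂ = 100.7 + (-19.44) = 81.3 dB SPL.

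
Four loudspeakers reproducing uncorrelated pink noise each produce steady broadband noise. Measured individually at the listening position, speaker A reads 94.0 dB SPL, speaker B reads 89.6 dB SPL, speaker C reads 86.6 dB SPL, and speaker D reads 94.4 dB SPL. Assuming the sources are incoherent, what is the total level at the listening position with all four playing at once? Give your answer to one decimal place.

Uncorrelated sources add in intensity (power), not in dB.
L_total = 10·log₁₀(10^(94.0/10) + 10^(89.6/10) + 10^(86.6/10) + 10^(94.4/10)) = 10·log₁₀(6635000000) = 98.2 dB SPL.

98.2 dB SPL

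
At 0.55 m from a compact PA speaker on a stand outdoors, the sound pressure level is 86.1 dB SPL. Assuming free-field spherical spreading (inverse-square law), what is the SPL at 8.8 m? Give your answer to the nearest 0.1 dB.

62.0 dB SPL

For a point source in a free field, ΔL = −20·log₁₀(d₂/d₁).
ΔL = −20·log₁₀(8.8/0.55) = -24.08 dB, so L₂ = 86.1 + (-24.08) = 62.0 dB SPL.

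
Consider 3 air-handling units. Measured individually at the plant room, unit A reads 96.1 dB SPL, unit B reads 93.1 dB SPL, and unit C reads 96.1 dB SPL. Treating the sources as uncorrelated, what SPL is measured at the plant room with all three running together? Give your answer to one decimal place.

100.1 dB SPL

Add the sources as powers (linear), then convert back to dB:
L_total = 10·log₁₀(10^(96.1/10) + 10^(93.1/10) + 10^(96.1/10)) = 10·log₁₀(10189000000) = 100.1 dB SPL.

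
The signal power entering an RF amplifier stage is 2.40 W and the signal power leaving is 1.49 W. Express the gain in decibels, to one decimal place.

-2.1 dB

For a power ratio, dB = 10·log₁₀(P₂/P₁).
10·log₁₀(1.49/2.40) = 10·log₁₀(0.6208) = -2.1 dB.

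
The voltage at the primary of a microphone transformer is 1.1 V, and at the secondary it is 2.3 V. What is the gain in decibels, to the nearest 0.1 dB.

Voltage is an amplitude quantity, so gain = 20·log₁₀(V_out/V_in).
20·log₁₀(2.3/1.1) = 20·log₁₀(2.091) = 6.4 dB.

6.4 dB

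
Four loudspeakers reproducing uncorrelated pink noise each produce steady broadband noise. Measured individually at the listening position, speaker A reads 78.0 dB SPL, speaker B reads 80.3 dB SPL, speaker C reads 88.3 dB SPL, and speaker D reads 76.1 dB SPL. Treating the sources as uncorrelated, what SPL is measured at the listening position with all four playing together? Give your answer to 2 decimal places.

89.48 dB SPL

Incoherent sources sum as intensities:
L_total = 10·log₁₀(10^(78.0/10) + 10^(80.3/10) + 10^(88.3/10) + 10^(76.1/10)) = 10·log₁₀(887100000) = 89.48 dB SPL.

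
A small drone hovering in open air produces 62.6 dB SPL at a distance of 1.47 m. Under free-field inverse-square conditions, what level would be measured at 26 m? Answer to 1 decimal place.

37.6 dB SPL

For a point source in a free field, ΔL = −20·log₁₀(d₂/d₁).
ΔL = −20·log₁₀(26/1.47) = -24.95 dB, so L₂ = 62.6 + (-24.95) = 37.6 dB SPL.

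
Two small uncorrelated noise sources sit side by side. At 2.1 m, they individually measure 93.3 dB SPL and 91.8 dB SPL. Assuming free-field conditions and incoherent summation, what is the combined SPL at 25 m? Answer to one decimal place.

74.1 dB SPL

Combined at 2.1 m: 10·log₁₀(10^(93.3/10)+10^(91.8/10)) = 95.62 dB SPL.
Then apply −20·log₁₀(25/2.1) = -21.51 dB → 74.1 dB SPL.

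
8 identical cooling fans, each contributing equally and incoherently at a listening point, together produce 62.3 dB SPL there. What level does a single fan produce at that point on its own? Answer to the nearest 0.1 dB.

8 equal incoherent sources add 10·log₁₀(8) = 9.03 dB over one source.
L_one = 62.3 − 9.03 = 53.3 dB SPL.

53.3 dB SPL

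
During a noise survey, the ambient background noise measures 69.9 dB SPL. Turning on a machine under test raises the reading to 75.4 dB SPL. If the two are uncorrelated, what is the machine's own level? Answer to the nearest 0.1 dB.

74.0 dB SPL

Background correction is a power subtraction:
L_src = 10·log₁₀(10^(75.4/10) − 10^(69.9/10)) = 10·log₁₀(24900000) = 74.0 dB SPL.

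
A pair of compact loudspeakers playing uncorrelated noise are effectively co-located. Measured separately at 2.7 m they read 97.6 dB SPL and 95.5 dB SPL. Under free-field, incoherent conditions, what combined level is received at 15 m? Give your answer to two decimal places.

84.79 dB SPL

Combined at 2.7 m: 10·log₁₀(10^(97.6/10)+10^(95.5/10)) = 99.686 dB SPL.
Then apply −20·log₁₀(15/2.7) = -14.895 dB → 84.79 dB SPL.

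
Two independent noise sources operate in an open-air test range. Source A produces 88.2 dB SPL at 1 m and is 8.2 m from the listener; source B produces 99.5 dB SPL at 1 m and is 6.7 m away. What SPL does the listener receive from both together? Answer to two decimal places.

At the listener: L_A = 88.2 − 20·log₁₀(8.2) = 69.924 dB; L_B = 99.5 − 20·log₁₀(6.7) = 82.979 dB.
Combined: 10·log₁₀(10^(69.924/10)+10^(82.979/10)) = 83.19 dB SPL.

83.19 dB SPL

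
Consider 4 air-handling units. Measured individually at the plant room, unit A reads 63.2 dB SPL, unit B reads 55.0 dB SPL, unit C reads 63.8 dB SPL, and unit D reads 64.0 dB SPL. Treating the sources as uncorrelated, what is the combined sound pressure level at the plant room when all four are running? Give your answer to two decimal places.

68.64 dB SPL

Uncorrelated sources add in intensity (power), not in dB.
L_total = 10·log₁₀(10^(63.2/10) + 10^(55.0/10) + 10^(63.8/10) + 10^(64.0/10)) = 10·log₁₀(7316000) = 68.64 dB SPL.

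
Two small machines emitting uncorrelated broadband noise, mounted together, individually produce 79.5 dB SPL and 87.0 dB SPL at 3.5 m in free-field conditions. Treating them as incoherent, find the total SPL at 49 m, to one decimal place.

64.8 dB SPL

Combined at 3.5 m: 10·log₁₀(10^(79.5/10)+10^(87.0/10)) = 87.71 dB SPL.
Then apply −20·log₁₀(49/3.5) = -22.92 dB → 64.8 dB SPL.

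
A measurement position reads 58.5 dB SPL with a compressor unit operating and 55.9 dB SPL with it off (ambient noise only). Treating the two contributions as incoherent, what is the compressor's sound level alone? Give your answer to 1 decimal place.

55.0 dB SPL

Background correction is a power subtraction:
L_src = 10·log₁₀(10^(58.5/10) − 10^(55.9/10)) = 10·log₁₀(318900) = 55.0 dB SPL.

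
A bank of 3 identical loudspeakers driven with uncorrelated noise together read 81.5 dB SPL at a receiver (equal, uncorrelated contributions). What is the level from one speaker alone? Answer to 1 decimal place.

76.7 dB SPL

3 equal incoherent sources add 10·log₁₀(3) = 4.77 dB over one source.
L_one = 81.5 − 4.77 = 76.7 dB SPL.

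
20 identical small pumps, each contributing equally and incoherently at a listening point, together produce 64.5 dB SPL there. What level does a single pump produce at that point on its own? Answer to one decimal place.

51.5 dB SPL

20 equal incoherent sources add 10·log₁₀(20) = 13.01 dB over one source.
L_one = 64.5 − 13.01 = 51.5 dB SPL.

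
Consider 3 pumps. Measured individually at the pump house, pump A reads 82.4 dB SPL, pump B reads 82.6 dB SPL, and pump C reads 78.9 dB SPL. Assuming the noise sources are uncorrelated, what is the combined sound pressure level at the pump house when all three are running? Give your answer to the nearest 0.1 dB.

86.4 dB SPL

Incoherent sources sum as intensities:
L_total = 10·log₁₀(10^(82.4/10) + 10^(82.6/10) + 10^(78.9/10)) = 10·log₁₀(433400000) = 86.4 dB SPL.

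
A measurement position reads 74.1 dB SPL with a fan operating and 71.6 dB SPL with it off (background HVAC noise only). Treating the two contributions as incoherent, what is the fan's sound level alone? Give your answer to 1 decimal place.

70.5 dB SPL

Subtract intensities: L_src = 10·log₁₀(10^(L_total/10) − 10^(L_bg/10)).
L_src = 10·log₁₀(10^(74.1/10) − 10^(71.6/10)) = 10·log₁₀(11250000) = 70.5 dB SPL.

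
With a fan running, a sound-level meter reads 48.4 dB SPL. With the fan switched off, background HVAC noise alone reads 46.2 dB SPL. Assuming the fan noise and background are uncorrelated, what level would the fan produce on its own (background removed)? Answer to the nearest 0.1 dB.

Remove the background by subtracting linear intensities:
L_src = 10·log₁₀(10^(48.4/10) − 10^(46.2/10)) = 10·log₁₀(27500) = 44.4 dB SPL.

44.4 dB SPL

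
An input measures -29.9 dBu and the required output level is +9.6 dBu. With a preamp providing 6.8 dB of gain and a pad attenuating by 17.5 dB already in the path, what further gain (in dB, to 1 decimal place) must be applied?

50.2 dB

The required make-up gain is the shortfall in the dB sum.
G = +9.6 − (-29.9) − 6.8 + 17.5 = 50.2 dB.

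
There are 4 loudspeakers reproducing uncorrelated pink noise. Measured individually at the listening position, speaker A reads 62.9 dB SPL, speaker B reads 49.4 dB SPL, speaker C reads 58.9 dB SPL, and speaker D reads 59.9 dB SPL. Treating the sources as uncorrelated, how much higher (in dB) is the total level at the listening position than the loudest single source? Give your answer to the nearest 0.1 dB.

2.9 dB

Incoherent sources sum as intensities:
L_total = 10·log₁₀(10^(62.9/10) + 10^(49.4/10) + 10^(58.9/10) + 10^(59.9/10)) = 65.79 dB SPL.
Excess over the loudest (62.9 dB): 65.79 − 62.9 = 2.9 dB.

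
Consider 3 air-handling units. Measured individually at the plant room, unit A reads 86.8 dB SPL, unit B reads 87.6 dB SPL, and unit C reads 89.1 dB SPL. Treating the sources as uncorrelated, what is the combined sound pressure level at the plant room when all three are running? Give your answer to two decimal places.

Uncorrelated sources add in intensity (power), not in dB.
L_total = 10·log₁₀(10^(86.8/10) + 10^(87.6/10) + 10^(89.1/10)) = 10·log₁₀(1867000000) = 92.71 dB SPL.

92.71 dB SPL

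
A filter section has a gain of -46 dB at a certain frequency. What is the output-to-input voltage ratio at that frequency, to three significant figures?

0.00501

Voltage ratio = 10^(dB/20).
10^(-46/20) = 10^(-2.300) = 0.00501.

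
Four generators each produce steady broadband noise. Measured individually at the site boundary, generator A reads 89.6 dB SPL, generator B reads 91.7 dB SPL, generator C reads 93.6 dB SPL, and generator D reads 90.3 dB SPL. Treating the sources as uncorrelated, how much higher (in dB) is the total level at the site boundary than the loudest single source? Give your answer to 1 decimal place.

4.0 dB

Incoherent sources sum as intensities:
L_total = 10·log₁₀(10^(89.6/10) + 10^(91.7/10) + 10^(93.6/10) + 10^(90.3/10)) = 97.60 dB SPL.
Excess over the loudest (93.6 dB): 97.60 − 93.6 = 4.0 dB.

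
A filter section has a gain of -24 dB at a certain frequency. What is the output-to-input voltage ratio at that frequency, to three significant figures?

Voltage ratio = 10^(dB/20).
10^(-24/20) = 10^(-1.200) = 0.0631.

0.0631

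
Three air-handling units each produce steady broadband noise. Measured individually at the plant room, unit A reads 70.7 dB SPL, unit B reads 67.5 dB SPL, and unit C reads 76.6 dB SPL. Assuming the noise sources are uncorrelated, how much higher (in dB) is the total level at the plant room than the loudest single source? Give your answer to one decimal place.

1.4 dB

Incoherent sources sum as intensities:
L_total = 10·log₁₀(10^(70.7/10) + 10^(67.5/10) + 10^(76.6/10)) = 78.00 dB SPL.
Excess over the loudest (76.6 dB): 78.00 − 76.6 = 1.4 dB.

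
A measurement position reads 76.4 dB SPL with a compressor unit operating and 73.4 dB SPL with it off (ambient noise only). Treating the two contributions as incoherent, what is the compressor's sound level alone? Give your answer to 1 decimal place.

73.4 dB SPL

Background correction is a power subtraction:
L_src = 10·log₁₀(10^(76.4/10) − 10^(73.4/10)) = 10·log₁₀(21770000) = 73.4 dB SPL.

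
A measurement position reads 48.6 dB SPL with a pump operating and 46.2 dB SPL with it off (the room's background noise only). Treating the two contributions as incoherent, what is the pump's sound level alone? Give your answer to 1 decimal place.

44.9 dB SPL

Subtract intensities: L_src = 10·log₁₀(10^(L_total/10) − 10^(L_bg/10)).
L_src = 10·log₁₀(10^(48.6/10) − 10^(46.2/10)) = 10·log₁₀(30760) = 44.9 dB SPL.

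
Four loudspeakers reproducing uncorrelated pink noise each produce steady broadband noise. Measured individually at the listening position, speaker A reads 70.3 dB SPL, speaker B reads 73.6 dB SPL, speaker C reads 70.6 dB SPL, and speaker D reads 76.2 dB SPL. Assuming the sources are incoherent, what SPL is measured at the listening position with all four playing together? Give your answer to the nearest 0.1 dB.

79.4 dB SPL

Add the sources as powers (linear), then convert back to dB:
L_total = 10·log₁₀(10^(70.3/10) + 10^(73.6/10) + 10^(70.6/10) + 10^(76.2/10)) = 10·log₁₀(86790000) = 79.4 dB SPL.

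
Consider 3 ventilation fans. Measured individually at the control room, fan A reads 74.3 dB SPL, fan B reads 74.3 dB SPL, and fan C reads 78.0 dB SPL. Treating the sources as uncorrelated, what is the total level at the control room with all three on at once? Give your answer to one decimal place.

Uncorrelated sources add in intensity (power), not in dB.
L_total = 10·log₁₀(10^(74.3/10) + 10^(74.3/10) + 10^(78.0/10)) = 10·log₁₀(116900000) = 80.7 dB SPL.

80.7 dB SPL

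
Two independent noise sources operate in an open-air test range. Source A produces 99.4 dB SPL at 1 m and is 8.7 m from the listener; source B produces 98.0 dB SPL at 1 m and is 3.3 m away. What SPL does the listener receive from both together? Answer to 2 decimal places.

88.42 dB SPL

At the listener: L_A = 99.4 − 20·log₁₀(8.7) = 80.610 dB; L_B = 98.0 − 20·log₁₀(3.3) = 87.630 dB.
Combined: 10·log₁₀(10^(80.610/10)+10^(87.630/10)) = 88.42 dB SPL.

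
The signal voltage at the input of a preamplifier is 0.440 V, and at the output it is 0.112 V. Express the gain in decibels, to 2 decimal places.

For a voltage ratio, dB = 20·log₁₀(V₂/V₁).
20·log₁₀(0.112/0.440) = 20·log₁₀(0.2545) = -11.88 dB.

-11.88 dB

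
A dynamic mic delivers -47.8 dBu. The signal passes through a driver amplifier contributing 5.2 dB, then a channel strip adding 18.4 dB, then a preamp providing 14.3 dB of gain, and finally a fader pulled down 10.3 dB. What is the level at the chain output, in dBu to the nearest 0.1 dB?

Cascaded gains and losses add directly in dB.
-47.8 + 5.2 + 18.4 + 14.3 − 10.3 = -20.2 dBu.

-20.2 dBu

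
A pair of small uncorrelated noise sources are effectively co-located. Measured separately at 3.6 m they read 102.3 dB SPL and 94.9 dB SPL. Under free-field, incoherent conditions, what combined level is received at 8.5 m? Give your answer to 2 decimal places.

95.56 dB SPL

Combined at 3.6 m: 10·log₁₀(10^(102.3/10)+10^(94.9/10)) = 103.026 dB SPL.
Then apply −20·log₁₀(8.5/3.6) = -7.462 dB → 95.56 dB SPL.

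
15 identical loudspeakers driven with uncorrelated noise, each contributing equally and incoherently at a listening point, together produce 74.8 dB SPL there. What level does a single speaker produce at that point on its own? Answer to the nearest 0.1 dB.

15 equal incoherent sources add 10·log₁₀(15) = 11.76 dB over one source.
L_one = 74.8 − 11.76 = 63.0 dB SPL.

63.0 dB SPL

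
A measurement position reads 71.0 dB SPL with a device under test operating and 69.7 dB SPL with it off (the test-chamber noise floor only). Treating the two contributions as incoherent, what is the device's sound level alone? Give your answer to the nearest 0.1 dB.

65.1 dB SPL

Remove the background by subtracting linear intensities:
L_src = 10·log₁₀(10^(71.0/10) − 10^(69.7/10)) = 10·log₁₀(3257000) = 65.1 dB SPL.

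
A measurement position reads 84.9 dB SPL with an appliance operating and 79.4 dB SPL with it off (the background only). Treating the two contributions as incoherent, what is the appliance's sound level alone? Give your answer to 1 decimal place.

83.5 dB SPL

Subtract intensities: L_src = 10·log₁₀(10^(L_total/10) − 10^(L_bg/10)).
L_src = 10·log₁₀(10^(84.9/10) − 10^(79.4/10)) = 10·log₁₀(221900000) = 83.5 dB SPL.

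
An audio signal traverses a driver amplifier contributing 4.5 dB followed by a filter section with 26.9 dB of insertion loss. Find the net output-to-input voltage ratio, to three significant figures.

Net gain = 4.5 + (−26.9) = -22.4 dB.
Voltage ratio = 10^(-22.4/20) = 0.0759.

0.0759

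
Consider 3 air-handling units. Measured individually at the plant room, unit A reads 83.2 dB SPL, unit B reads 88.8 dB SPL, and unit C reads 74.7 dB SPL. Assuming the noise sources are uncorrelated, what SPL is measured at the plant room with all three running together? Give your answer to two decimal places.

Incoherent sources sum as intensities:
L_total = 10·log₁₀(10^(83.2/10) + 10^(88.8/10) + 10^(74.7/10)) = 10·log₁₀(997000000) = 89.99 dB SPL.

89.99 dB SPL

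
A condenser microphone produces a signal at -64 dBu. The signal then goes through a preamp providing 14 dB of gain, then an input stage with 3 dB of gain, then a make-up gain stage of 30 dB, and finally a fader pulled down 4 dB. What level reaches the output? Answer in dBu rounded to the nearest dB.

-21 dBu

Gain stages sum in dB:
-64 + 14 + 3 + 30 − 4 = -21 dBu.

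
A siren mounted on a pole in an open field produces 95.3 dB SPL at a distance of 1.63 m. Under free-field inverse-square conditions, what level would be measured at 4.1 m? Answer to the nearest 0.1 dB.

Inverse-square spreading gives ΔL = −20·log₁₀(d₂/d₁).
ΔL = −20·log₁₀(4.1/1.63) = -8.01 dB, so L₂ = 95.3 + (-8.01) = 87.3 dB SPL.

87.3 dB SPL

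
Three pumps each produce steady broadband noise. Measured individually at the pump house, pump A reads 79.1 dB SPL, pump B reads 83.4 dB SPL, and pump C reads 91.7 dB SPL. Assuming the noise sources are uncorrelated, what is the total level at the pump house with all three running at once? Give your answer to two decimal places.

92.50 dB SPL

Uncorrelated sources add in intensity (power), not in dB.
L_total = 10·log₁₀(10^(79.1/10) + 10^(83.4/10) + 10^(91.7/10)) = 10·log₁₀(1779000000) = 92.50 dB SPL.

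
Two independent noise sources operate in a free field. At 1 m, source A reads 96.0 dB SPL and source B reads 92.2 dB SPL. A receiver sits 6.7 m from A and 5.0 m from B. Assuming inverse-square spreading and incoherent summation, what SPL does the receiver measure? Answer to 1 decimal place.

At the listener: L_A = 96.0 − 20·log₁₀(6.7) = 79.48 dB; L_B = 92.2 − 20·log₁₀(5.0) = 78.22 dB.
Combined: 10·log₁₀(10^(79.48/10)+10^(78.22/10)) = 81.9 dB SPL.

81.9 dB SPL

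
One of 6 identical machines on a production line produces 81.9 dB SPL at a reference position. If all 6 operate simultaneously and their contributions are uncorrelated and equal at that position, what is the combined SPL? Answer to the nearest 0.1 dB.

89.7 dB SPL

6 equal incoherent sources raise the level by 10·log₁₀(6) = 7.78 dB.
L_total = 81.9 + 7.78 = 89.7 dB SPL.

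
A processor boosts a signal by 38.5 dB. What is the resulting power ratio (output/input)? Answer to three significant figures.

7080

Power ratio = 10^(dB/10).
10^(38.5/10) = 10^(3.850) = 7080.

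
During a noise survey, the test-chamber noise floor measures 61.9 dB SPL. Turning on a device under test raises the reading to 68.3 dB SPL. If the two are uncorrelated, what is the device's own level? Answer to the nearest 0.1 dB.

Background correction is a power subtraction:
L_src = 10·log₁₀(10^(68.3/10) − 10^(61.9/10)) = 10·log₁₀(5212000) = 67.2 dB SPL.

67.2 dB SPL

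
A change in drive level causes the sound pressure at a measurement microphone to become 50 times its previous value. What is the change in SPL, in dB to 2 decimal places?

Sound pressure is an amplitude quantity: ΔL = 20·log₁₀(p₂/p₁).
20·log₁₀(50) = 33.98 dB.

33.98 dB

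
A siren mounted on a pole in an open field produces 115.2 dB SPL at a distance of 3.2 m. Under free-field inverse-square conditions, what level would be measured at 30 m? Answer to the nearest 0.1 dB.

95.8 dB SPL

For a point source in a free field, ΔL = −20·log₁₀(d₂/d₁).
ΔL = −20·log₁₀(30/3.2) = -19.44 dB, so L₂ = 115.2 + (-19.44) = 95.8 dB SPL.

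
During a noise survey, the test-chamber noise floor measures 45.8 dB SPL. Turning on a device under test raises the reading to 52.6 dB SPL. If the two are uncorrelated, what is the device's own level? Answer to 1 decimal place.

51.6 dB SPL

Background correction is a power subtraction:
L_src = 10·log₁₀(10^(52.6/10) − 10^(45.8/10)) = 10·log₁₀(144000) = 51.6 dB SPL.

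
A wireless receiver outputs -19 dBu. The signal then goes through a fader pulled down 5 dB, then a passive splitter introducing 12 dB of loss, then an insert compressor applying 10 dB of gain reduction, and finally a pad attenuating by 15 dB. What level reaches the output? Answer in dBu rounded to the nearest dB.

-61 dBu

Gain stages sum in dB:
-19 − 5 − 12 − 10 − 15 = -61 dBu.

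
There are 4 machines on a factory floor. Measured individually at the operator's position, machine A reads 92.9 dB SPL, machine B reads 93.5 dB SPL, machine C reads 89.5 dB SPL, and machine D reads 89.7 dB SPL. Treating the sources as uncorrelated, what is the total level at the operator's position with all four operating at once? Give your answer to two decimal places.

97.79 dB SPL

Incoherent sources sum as intensities:
L_total = 10·log₁₀(10^(92.9/10) + 10^(93.5/10) + 10^(89.5/10) + 10^(89.7/10)) = 10·log₁₀(6013000000) = 97.79 dB SPL.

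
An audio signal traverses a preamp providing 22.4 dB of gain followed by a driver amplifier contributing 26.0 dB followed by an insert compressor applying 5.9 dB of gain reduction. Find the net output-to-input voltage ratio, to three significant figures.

133

Net gain = 22.4 + 26.0 + (−5.9) = 42.5 dB.
Voltage ratio = 10^(42.5/20) = 133.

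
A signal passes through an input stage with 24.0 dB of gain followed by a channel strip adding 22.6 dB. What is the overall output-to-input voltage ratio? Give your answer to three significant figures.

214

Net gain = 24.0 + 22.6 = 46.6 dB.
Voltage ratio = 10^(46.6/20) = 214.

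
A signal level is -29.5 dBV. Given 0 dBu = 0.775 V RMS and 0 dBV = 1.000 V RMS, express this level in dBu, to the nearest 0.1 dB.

The offset between the scales is 20·log₁₀(0.775/1.000) = −2.214 dB.
So dBu = -29.5 + 2.214 = -27.3 dBu.

-27.3 dBu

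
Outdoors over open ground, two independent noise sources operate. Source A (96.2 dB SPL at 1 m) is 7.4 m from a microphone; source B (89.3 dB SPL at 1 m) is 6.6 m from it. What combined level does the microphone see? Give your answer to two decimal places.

79.81 dB SPL

At the listener: L_A = 96.2 − 20·log₁₀(7.4) = 78.815 dB; L_B = 89.3 − 20·log₁₀(6.6) = 72.909 dB.
Combined: 10·log₁₀(10^(78.815/10)+10^(72.909/10)) = 79.81 dB SPL.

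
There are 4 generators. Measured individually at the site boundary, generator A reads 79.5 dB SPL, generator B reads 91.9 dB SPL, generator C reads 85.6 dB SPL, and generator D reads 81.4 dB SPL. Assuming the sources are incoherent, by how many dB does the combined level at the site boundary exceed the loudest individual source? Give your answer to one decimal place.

1.4 dB

Add the sources as powers (linear), then convert back to dB:
L_total = 10·log₁₀(10^(79.5/10) + 10^(91.9/10) + 10^(85.6/10) + 10^(81.4/10)) = 93.30 dB SPL.
Excess over the loudest (91.9 dB): 93.30 − 91.9 = 1.4 dB.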